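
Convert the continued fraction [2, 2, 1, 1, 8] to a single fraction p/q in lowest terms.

Fold from the inside: start with 8/1.
  1 + 1/8 = 9/8
  1 + 8/9 = 17/9
  2 + 9/17 = 43/17
  2 + 17/43 = 103/43

103/43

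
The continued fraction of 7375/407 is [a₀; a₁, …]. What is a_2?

3

7375 = 18·407 + 49   →  a_0 = 18
407 = 8·49 + 15   →  a_1 = 8
49 = 3·15 + 4   →  a_2 = 3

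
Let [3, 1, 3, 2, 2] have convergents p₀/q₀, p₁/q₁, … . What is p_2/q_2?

Using pₖ = aₖpₖ₋₁ + pₖ₋₂, qₖ = aₖqₖ₋₁ + qₖ₋₂ (with p₋₁=1, p₋₂=0, q₋₁=0, q₋₂=1):
  k=0: a=3, p=3, q=1
  k=1: a=1, p=4, q=1
  k=2: a=3, p=15, q=4

15/4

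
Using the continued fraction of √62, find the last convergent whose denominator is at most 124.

937/119

√62 = [7; 1, 6, 1, 14, …] (period length 4).
Convergents:
  p_0/q_0 = 7/1
  p_1/q_1 = 8/1
  p_2/q_2 = 55/7
  p_3/q_3 = 63/8
  p_4/q_4 = 937/119
  p_5/q_5 = 1000/127
q_4 = 119 ≤ 124 < 127 = q_5, so the answer is 937/119.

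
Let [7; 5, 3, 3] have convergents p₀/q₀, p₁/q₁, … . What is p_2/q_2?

Using pₖ = aₖpₖ₋₁ + pₖ₋₂, qₖ = aₖqₖ₋₁ + qₖ₋₂ (with p₋₁=1, p₋₂=0, q₋₁=0, q₋₂=1):
  k=0: a=7, p=7, q=1
  k=1: a=5, p=36, q=5
  k=2: a=3, p=115, q=16

115/16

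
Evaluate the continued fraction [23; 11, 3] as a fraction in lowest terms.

Fold from the inside: start with 3/1.
  11 + 1/3 = 34/3
  23 + 3/34 = 785/34

785/34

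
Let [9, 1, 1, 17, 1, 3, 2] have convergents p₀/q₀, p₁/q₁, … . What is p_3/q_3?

333/35

Using pₖ = aₖpₖ₋₁ + pₖ₋₂, qₖ = aₖqₖ₋₁ + qₖ₋₂ (with p₋₁=1, p₋₂=0, q₋₁=0, q₋₂=1):
  k=0: a=9, p=9, q=1
  k=1: a=1, p=10, q=1
  k=2: a=1, p=19, q=2
  k=3: a=17, p=333, q=35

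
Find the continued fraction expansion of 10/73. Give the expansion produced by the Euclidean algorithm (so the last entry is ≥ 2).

10 = 0×73 + 10
73 = 7×10 + 3
10 = 3×3 + 1
3 = 3×1 + 0  (stop)
So 10/73 = [0; 7, 3, 3].

[0; 7, 3, 3]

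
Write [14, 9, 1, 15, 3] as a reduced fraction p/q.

6867/487

Using pₖ = aₖpₖ₋₁ + pₖ₋₂ and qₖ = aₖqₖ₋₁ + qₖ₋₂:
  k=0: a=14, p=14, q=1
  k=1: a=9, p=127, q=9
  k=2: a=1, p=141, q=10
  k=3: a=15, p=2242, q=159
  k=4: a=3, p=6867, q=487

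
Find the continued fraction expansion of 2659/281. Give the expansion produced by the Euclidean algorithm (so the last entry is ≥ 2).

2659 = 9×281 + 130
281 = 2×130 + 21
130 = 6×21 + 4
21 = 5×4 + 1
4 = 4×1 + 0  (stop)
So 2659/281 = [9; 2, 6, 5, 4].

[9; 2, 6, 5, 4]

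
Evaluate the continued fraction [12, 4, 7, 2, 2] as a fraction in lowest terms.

Using pₖ = aₖpₖ₋₁ + pₖ₋₂ and qₖ = aₖqₖ₋₁ + qₖ₋₂:
  k=0: a=12, p=12, q=1
  k=1: a=4, p=49, q=4
  k=2: a=7, p=355, q=29
  k=3: a=2, p=759, q=62
  k=4: a=2, p=1873, q=153

1873/153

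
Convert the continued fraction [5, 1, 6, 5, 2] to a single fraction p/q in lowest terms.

Fold from the inside: start with 2/1.
  5 + 1/2 = 11/2
  6 + 2/11 = 68/11
  1 + 11/68 = 79/68
  5 + 68/79 = 463/79

463/79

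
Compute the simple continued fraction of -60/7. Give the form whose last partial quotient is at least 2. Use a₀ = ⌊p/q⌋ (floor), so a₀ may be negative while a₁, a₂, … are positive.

-60 = -9·7 + 3
7 = 2·3 + 1
3 = 3·1 + 0  (stop)
So -60/7 = [-9; 2, 3].

[-9; 2, 3]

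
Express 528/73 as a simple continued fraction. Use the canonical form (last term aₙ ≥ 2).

528 = 7*73 + 17
73 = 4*17 + 5
17 = 3*5 + 2
5 = 2*2 + 1
2 = 2*1 + 0  (stop)
So 528/73 = [7; 4, 3, 2, 2].

[7; 4, 3, 2, 2]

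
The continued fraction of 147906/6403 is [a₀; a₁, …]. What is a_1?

147906 = 23·6403 + 637   →  a_0 = 23
6403 = 10·637 + 33   →  a_1 = 10

10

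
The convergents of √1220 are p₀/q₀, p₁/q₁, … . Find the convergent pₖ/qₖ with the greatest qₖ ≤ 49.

489/14

√1220 = [34; 1, 12, 1, 68, …] (period length 4).
Convergents:
  p_0/q_0 = 34/1
  p_1/q_1 = 35/1
  p_2/q_2 = 454/13
  p_3/q_3 = 489/14
  p_4/q_4 = 33706/965
q_3 = 14 ≤ 49 < 965 = q_4, so the answer is 489/14.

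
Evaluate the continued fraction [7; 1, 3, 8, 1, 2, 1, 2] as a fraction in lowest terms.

3064/395

Fold from the inside: start with 2/1.
  1 + 1/2 = 3/2
  2 + 2/3 = 8/3
  1 + 3/8 = 11/8
  8 + 8/11 = 96/11
  3 + 11/96 = 299/96
  1 + 96/299 = 395/299
  7 + 299/395 = 3064/395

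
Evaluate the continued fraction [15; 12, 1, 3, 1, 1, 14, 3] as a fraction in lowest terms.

Using pₖ = aₖpₖ₋₁ + pₖ₋₂ and qₖ = aₖqₖ₋₁ + qₖ₋₂:
  k=0: a=15, p=15, q=1
  k=1: a=12, p=181, q=12
  k=2: a=1, p=196, q=13
  k=3: a=3, p=769, q=51
  k=4: a=1, p=965, q=64
  k=5: a=1, p=1734, q=115
  k=6: a=14, p=25241, q=1674
  k=7: a=3, p=77457, q=5137

77457/5137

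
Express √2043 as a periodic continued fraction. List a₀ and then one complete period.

a₀ = ⌊√2043⌋ = 45.

[45; 5, 90]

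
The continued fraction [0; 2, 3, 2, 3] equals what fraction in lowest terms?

Using pₖ = aₖpₖ₋₁ + pₖ₋₂ and qₖ = aₖqₖ₋₁ + qₖ₋₂:
  k=0: a=0, p=0, q=1
  k=1: a=2, p=1, q=2
  k=2: a=3, p=3, q=7
  k=3: a=2, p=7, q=16
  k=4: a=3, p=24, q=55

24/55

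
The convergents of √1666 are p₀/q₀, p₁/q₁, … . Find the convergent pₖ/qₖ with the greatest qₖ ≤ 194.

√1666 = [40; 1, 4, 2, 4, 1, 80, …] (period length 6).
Convergents:
  p_0/q_0 = 40/1
  p_1/q_1 = 41/1
  p_2/q_2 = 204/5
  p_3/q_3 = 449/11
  p_4/q_4 = 2000/49
  p_5/q_5 = 2449/60
  p_6/q_6 = 197920/4849
q_5 = 60 ≤ 194 < 4849 = q_6, so the answer is 2449/60.

2449/60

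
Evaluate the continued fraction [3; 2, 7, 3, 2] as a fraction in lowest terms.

Using pₖ = aₖpₖ₋₁ + pₖ₋₂ and qₖ = aₖqₖ₋₁ + qₖ₋₂:
  k=0: a=3, p=3, q=1
  k=1: a=2, p=7, q=2
  k=2: a=7, p=52, q=15
  k=3: a=3, p=163, q=47
  k=4: a=2, p=378, q=109

378/109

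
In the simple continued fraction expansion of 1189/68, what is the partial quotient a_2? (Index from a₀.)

1189 = 17·68 + 33   →  a_0 = 17
68 = 2·33 + 2   →  a_1 = 2
33 = 16·2 + 1   →  a_2 = 16

16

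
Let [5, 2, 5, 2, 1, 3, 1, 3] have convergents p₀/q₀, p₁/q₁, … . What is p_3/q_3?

Using pₖ = aₖpₖ₋₁ + pₖ₋₂, qₖ = aₖqₖ₋₁ + qₖ₋₂ (with p₋₁=1, p₋₂=0, q₋₁=0, q₋₂=1):
  k=0: a=5, p=5, q=1
  k=1: a=2, p=11, q=2
  k=2: a=5, p=60, q=11
  k=3: a=2, p=131, q=24

131/24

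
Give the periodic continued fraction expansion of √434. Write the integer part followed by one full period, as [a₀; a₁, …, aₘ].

a₀ = ⌊√434⌋ = 20.
With m₀=0, d₀=1 and mₖ₊₁ = dₖaₖ − mₖ, dₖ₊₁ = (n − mₖ₊₁²)/dₖ, aₖ₊₁ = ⌊(a₀+mₖ₊₁)/dₖ₊₁⌋:
  k=1: m=20, d=34, a=1
  k=2: m=14, d=7, a=4
  k=3: m=14, d=34, a=1
  k=4: m=20, d=1, a=40
d=1 and a=2a₀=40 at k=4, so the next step gives (m, d) = (20, 34) again — its k=1 value — and the period has length 4.

[20; 1, 4, 1, 40]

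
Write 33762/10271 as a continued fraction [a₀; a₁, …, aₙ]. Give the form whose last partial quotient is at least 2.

[3; 3, 2, 14, 10, 10]

33762 = 3*10271 + 2949
10271 = 3*2949 + 1424
2949 = 2*1424 + 101
1424 = 14*101 + 10
101 = 10*10 + 1
10 = 10*1 + 0  (stop)
So 33762/10271 = [3; 3, 2, 14, 10, 10].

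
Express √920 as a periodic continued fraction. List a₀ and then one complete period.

[30; 3, 60]

a₀ = ⌊√920⌋ = 30.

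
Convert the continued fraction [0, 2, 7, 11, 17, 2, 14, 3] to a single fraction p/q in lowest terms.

Fold from the inside: start with 3/1.
  14 + 1/3 = 43/3
  2 + 3/43 = 89/43
  17 + 43/89 = 1556/89
  11 + 89/1556 = 17205/1556
  7 + 1556/17205 = 121991/17205
  2 + 17205/121991 = 261187/121991
  0 + 121991/261187 = 121991/261187

121991/261187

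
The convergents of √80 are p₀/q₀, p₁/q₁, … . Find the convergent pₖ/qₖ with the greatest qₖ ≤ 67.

161/18

√80 = [8; 1, 16, …] (period length 2).
Convergents:
  p_0/q_0 = 8/1
  p_1/q_1 = 9/1
  p_2/q_2 = 152/17
  p_3/q_3 = 161/18
  p_4/q_4 = 2728/305
q_3 = 18 ≤ 67 < 305 = q_4, so the answer is 161/18.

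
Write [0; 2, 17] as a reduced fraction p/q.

17/35

Fold from the inside: start with 17/1.
  2 + 1/17 = 35/17
  0 + 17/35 = 17/35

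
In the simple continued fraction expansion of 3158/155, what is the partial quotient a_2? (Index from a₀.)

3158 = 20·155 + 58   →  a_0 = 20
155 = 2·58 + 39   →  a_1 = 2
58 = 1·39 + 19   →  a_2 = 1

1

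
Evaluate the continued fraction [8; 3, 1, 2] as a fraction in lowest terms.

91/11

Fold from the inside: start with 2/1.
  1 + 1/2 = 3/2
  3 + 2/3 = 11/3
  8 + 3/11 = 91/11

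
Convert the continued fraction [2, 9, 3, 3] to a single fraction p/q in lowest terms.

Fold from the inside: start with 3/1.
  3 + 1/3 = 10/3
  9 + 3/10 = 93/10
  2 + 10/93 = 196/93

196/93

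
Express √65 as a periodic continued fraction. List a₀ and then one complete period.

[8; 16]

a₀ = ⌊√65⌋ = 8.
With m₀=0, d₀=1 and mₖ₊₁ = dₖaₖ − mₖ, dₖ₊₁ = (n − mₖ₊₁²)/dₖ, aₖ₊₁ = ⌊(a₀+mₖ₊₁)/dₖ₊₁⌋:
  k=1: m=8, d=1, a=16
d=1 and a=2a₀=16 at k=1, so the next step gives (m, d) = (8, 1) again — its k=1 value — and the period has length 1.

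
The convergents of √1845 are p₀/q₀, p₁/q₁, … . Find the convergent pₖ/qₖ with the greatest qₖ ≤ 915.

37842/881

√1845 = [42; 1, 20, 2, 20, 1, 84, …] (period length 6).
Convergents:
  p_0/q_0 = 42/1
  p_1/q_1 = 43/1
  p_2/q_2 = 902/21
  p_3/q_3 = 1847/43
  p_4/q_4 = 37842/881
  p_5/q_5 = 39689/924
q_4 = 881 ≤ 915 < 924 = q_5, so the answer is 37842/881.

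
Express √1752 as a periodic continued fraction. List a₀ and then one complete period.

a₀ = ⌊√1752⌋ = 41.
With m₀=0, d₀=1 and mₖ₊₁ = dₖaₖ − mₖ, dₖ₊₁ = (n − mₖ₊₁²)/dₖ, aₖ₊₁ = ⌊(a₀+mₖ₊₁)/dₖ₊₁⌋:
  k=1: m=41, d=71, a=1
  k=2: m=30, d=12, a=5
  k=3: m=30, d=71, a=1
  k=4: m=41, d=1, a=82
d=1 and a=2a₀=82 at k=4, so the next step gives (m, d) = (41, 71) again — its k=1 value — and the period has length 4.

[41; 1, 5, 1, 82]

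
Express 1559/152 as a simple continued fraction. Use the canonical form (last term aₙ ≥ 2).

1559 = 10·152 + 39
152 = 3·39 + 35
39 = 1·35 + 4
35 = 8·4 + 3
4 = 1·3 + 1
3 = 3·1 + 0  (stop)
So 1559/152 = [10; 3, 1, 8, 1, 3].

[10; 3, 1, 8, 1, 3]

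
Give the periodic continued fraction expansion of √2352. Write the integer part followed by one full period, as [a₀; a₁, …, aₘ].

[48; 2, 96]

a₀ = ⌊√2352⌋ = 48.
With m₀=0, d₀=1 and mₖ₊₁ = dₖaₖ − mₖ, dₖ₊₁ = (n − mₖ₊₁²)/dₖ, aₖ₊₁ = ⌊(a₀+mₖ₊₁)/dₖ₊₁⌋:
  k=1: m=48, d=48, a=2
  k=2: m=48, d=1, a=96
d=1 and a=2a₀=96 at k=2, so the next step gives (m, d) = (48, 48) again — its k=1 value — and the period has length 2.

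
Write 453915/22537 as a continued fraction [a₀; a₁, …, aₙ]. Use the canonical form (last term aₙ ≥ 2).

[20; 7, 10, 5, 1, 2, 18]

453915 = 20×22537 + 3175
22537 = 7×3175 + 312
3175 = 10×312 + 55
312 = 5×55 + 37
55 = 1×37 + 18
37 = 2×18 + 1
18 = 18×1 + 0  (stop)
So 453915/22537 = [20; 7, 10, 5, 1, 2, 18].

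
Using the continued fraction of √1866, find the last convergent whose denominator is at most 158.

3067/71

√1866 = [43; 5, 14, 5, 86, …] (period length 4).
Convergents:
  p_0/q_0 = 43/1
  p_1/q_1 = 216/5
  p_2/q_2 = 3067/71
  p_3/q_3 = 15551/360
q_2 = 71 ≤ 158 < 360 = q_3, so the answer is 3067/71.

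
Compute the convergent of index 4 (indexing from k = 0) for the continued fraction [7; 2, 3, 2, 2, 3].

Using pₖ = aₖpₖ₋₁ + pₖ₋₂, qₖ = aₖqₖ₋₁ + qₖ₋₂ (with p₋₁=1, p₋₂=0, q₋₁=0, q₋₂=1):
  k=0: a=7, p=7, q=1
  k=1: a=2, p=15, q=2
  k=2: a=3, p=52, q=7
  k=3: a=2, p=119, q=16
  k=4: a=2, p=290, q=39

290/39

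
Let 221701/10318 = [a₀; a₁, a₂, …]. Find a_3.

2

221701 = 21·10318 + 5023   →  a_0 = 21
10318 = 2·5023 + 272   →  a_1 = 2
5023 = 18·272 + 127   →  a_2 = 18
272 = 2·127 + 18   →  a_3 = 2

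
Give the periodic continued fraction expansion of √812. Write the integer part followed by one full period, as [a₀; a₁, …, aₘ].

a₀ = ⌊√812⌋ = 28.
With m₀=0, d₀=1 and mₖ₊₁ = dₖaₖ − mₖ, dₖ₊₁ = (n − mₖ₊₁²)/dₖ, aₖ₊₁ = ⌊(a₀+mₖ₊₁)/dₖ₊₁⌋:
  k=1: m=28, d=28, a=2
  k=2: m=28, d=1, a=56
d=1 and a=2a₀=56 at k=2, so the next step gives (m, d) = (28, 28) again — its k=1 value — and the period has length 2.

[28; 2, 56]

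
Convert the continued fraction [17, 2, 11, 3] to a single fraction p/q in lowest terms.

Using pₖ = aₖpₖ₋₁ + pₖ₋₂ and qₖ = aₖqₖ₋₁ + qₖ₋₂:
  k=0: a=17, p=17, q=1
  k=1: a=2, p=35, q=2
  k=2: a=11, p=402, q=23
  k=3: a=3, p=1241, q=71

1241/71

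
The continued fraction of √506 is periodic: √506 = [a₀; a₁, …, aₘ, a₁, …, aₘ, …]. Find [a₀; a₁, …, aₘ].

[22; 2, 44]

a₀ = ⌊√506⌋ = 22.
With m₀=0, d₀=1 and mₖ₊₁ = dₖaₖ − mₖ, dₖ₊₁ = (n − mₖ₊₁²)/dₖ, aₖ₊₁ = ⌊(a₀+mₖ₊₁)/dₖ₊₁⌋:
  k=1: m=22, d=22, a=2
  k=2: m=22, d=1, a=44
d=1 and a=2a₀=44 at k=2, so the next step gives (m, d) = (22, 22) again — its k=1 value — and the period has length 2.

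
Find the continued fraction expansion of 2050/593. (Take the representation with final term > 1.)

2050 = 3*593 + 271
593 = 2*271 + 51
271 = 5*51 + 16
51 = 3*16 + 3
16 = 5*3 + 1
3 = 3*1 + 0  (stop)
So 2050/593 = [3; 2, 5, 3, 5, 3].

[3; 2, 5, 3, 5, 3]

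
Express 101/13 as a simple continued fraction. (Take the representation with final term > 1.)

101 = 7*13 + 10
13 = 1*10 + 3
10 = 3*3 + 1
3 = 3*1 + 0  (stop)
So 101/13 = [7; 1, 3, 3].

[7; 1, 3, 3]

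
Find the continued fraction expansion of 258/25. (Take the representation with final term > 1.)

[10; 3, 8]

258 = 10*25 + 8
25 = 3*8 + 1
8 = 8*1 + 0  (stop)
So 258/25 = [10; 3, 8].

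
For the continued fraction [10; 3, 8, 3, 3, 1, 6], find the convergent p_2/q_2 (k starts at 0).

258/25

Using pₖ = aₖpₖ₋₁ + pₖ₋₂, qₖ = aₖqₖ₋₁ + qₖ₋₂ (with p₋₁=1, p₋₂=0, q₋₁=0, q₋₂=1):
  k=0: a=10, p=10, q=1
  k=1: a=3, p=31, q=3
  k=2: a=8, p=258, q=25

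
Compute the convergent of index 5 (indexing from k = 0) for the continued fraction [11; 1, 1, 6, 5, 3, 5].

Using pₖ = aₖpₖ₋₁ + pₖ₋₂, qₖ = aₖqₖ₋₁ + qₖ₋₂ (with p₋₁=1, p₋₂=0, q₋₁=0, q₋₂=1):
  k=0: a=11, p=11, q=1
  k=1: a=1, p=12, q=1
  k=2: a=1, p=23, q=2
  k=3: a=6, p=150, q=13
  k=4: a=5, p=773, q=67
  k=5: a=3, p=2469, q=214

2469/214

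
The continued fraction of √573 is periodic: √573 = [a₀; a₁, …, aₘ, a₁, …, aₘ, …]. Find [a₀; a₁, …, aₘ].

a₀ = ⌊√573⌋ = 23.
With m₀=0, d₀=1 and mₖ₊₁ = dₖaₖ − mₖ, dₖ₊₁ = (n − mₖ₊₁²)/dₖ, aₖ₊₁ = ⌊(a₀+mₖ₊₁)/dₖ₊₁⌋:
  k=1: m=23, d=44, a=1
  k=2: m=21, d=3, a=14
  k=3: m=21, d=44, a=1
  k=4: m=23, d=1, a=46
d=1 and a=2a₀=46 at k=4, so the next step gives (m, d) = (23, 44) again — its k=1 value — and the period has length 4.

[23; 1, 14, 1, 46]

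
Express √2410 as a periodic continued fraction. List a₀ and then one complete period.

[49; 10, 1, 8, 1, 10, 98]

a₀ = ⌊√2410⌋ = 49.
With m₀=0, d₀=1 and mₖ₊₁ = dₖaₖ − mₖ, dₖ₊₁ = (n − mₖ₊₁²)/dₖ, aₖ₊₁ = ⌊(a₀+mₖ₊₁)/dₖ₊₁⌋:
  k=1: m=49, d=9, a=10
  k=2: m=41, d=81, a=1
  k=3: m=40, d=10, a=8
  k=4: m=40, d=81, a=1
  k=5: m=41, d=9, a=10
  k=6: m=49, d=1, a=98
d=1 and a=2a₀=98 at k=6, so the next step gives (m, d) = (49, 9) again — its k=1 value — and the period has length 6.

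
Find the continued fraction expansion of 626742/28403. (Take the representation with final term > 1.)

626742 = 22·28403 + 1876
28403 = 15·1876 + 263
1876 = 7·263 + 35
263 = 7·35 + 18
35 = 1·18 + 17
18 = 1·17 + 1
17 = 17·1 + 0  (stop)
So 626742/28403 = [22; 15, 7, 7, 1, 1, 17].

[22; 15, 7, 7, 1, 1, 17]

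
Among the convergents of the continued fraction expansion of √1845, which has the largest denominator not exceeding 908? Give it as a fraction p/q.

√1845 = [42; 1, 20, 2, 20, 1, 84, …] (period length 6).
Convergents:
  p_0/q_0 = 42/1
  p_1/q_1 = 43/1
  p_2/q_2 = 902/21
  p_3/q_3 = 1847/43
  p_4/q_4 = 37842/881
  p_5/q_5 = 39689/924
q_4 = 881 ≤ 908 < 924 = q_5, so the answer is 37842/881.

37842/881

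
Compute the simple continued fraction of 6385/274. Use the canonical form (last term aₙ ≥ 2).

6385 = 23*274 + 83
274 = 3*83 + 25
83 = 3*25 + 8
25 = 3*8 + 1
8 = 8*1 + 0  (stop)
So 6385/274 = [23; 3, 3, 3, 8].

[23; 3, 3, 3, 8]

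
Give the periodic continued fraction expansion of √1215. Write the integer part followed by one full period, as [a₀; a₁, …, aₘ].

[34; 1, 5, 1, 68]

a₀ = ⌊√1215⌋ = 34.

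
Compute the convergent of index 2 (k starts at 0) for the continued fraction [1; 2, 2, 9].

Using pₖ = aₖpₖ₋₁ + pₖ₋₂, qₖ = aₖqₖ₋₁ + qₖ₋₂ (with p₋₁=1, p₋₂=0, q₋₁=0, q₋₂=1):
  k=0: a=1, p=1, q=1
  k=1: a=2, p=3, q=2
  k=2: a=2, p=7, q=5

7/5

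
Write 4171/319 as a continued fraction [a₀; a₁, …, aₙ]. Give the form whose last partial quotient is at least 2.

[13; 13, 3, 2, 3]

4171 = 13·319 + 24
319 = 13·24 + 7
24 = 3·7 + 3
7 = 2·3 + 1
3 = 3·1 + 0  (stop)
So 4171/319 = [13; 13, 3, 2, 3].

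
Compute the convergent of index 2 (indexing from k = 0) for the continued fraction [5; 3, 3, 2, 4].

53/10

Using pₖ = aₖpₖ₋₁ + pₖ₋₂, qₖ = aₖqₖ₋₁ + qₖ₋₂ (with p₋₁=1, p₋₂=0, q₋₁=0, q₋₂=1):
  k=0: a=5, p=5, q=1
  k=1: a=3, p=16, q=3
  k=2: a=3, p=53, q=10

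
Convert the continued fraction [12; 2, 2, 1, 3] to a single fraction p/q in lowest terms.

Using pₖ = aₖpₖ₋₁ + pₖ₋₂ and qₖ = aₖqₖ₋₁ + qₖ₋₂:
  k=0: a=12, p=12, q=1
  k=1: a=2, p=25, q=2
  k=2: a=2, p=62, q=5
  k=3: a=1, p=87, q=7
  k=4: a=3, p=323, q=26

323/26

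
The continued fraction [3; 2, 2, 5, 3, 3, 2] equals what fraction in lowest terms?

2235/656

Fold from the inside: start with 2/1.
  3 + 1/2 = 7/2
  3 + 2/7 = 23/7
  5 + 7/23 = 122/23
  2 + 23/122 = 267/122
  2 + 122/267 = 656/267
  3 + 267/656 = 2235/656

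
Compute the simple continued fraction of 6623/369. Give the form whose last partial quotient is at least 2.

[17; 1, 18, 2, 2, 1, 2]

6623 = 17·369 + 350
369 = 1·350 + 19
350 = 18·19 + 8
19 = 2·8 + 3
8 = 2·3 + 2
3 = 1·2 + 1
2 = 2·1 + 0  (stop)
So 6623/369 = [17; 1, 18, 2, 2, 1, 2].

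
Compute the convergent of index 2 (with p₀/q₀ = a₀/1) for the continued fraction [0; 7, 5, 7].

Using pₖ = aₖpₖ₋₁ + pₖ₋₂, qₖ = aₖqₖ₋₁ + qₖ₋₂ (with p₋₁=1, p₋₂=0, q₋₁=0, q₋₂=1):
  k=0: a=0, p=0, q=1
  k=1: a=7, p=1, q=7
  k=2: a=5, p=5, q=36

5/36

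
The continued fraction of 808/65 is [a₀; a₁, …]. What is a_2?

3

808 = 12·65 + 28   →  a_0 = 12
65 = 2·28 + 9   →  a_1 = 2
28 = 3·9 + 1   →  a_2 = 3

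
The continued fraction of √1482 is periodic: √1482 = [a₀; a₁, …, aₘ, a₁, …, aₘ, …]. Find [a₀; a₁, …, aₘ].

a₀ = ⌊√1482⌋ = 38.
With m₀=0, d₀=1 and mₖ₊₁ = dₖaₖ − mₖ, dₖ₊₁ = (n − mₖ₊₁²)/dₖ, aₖ₊₁ = ⌊(a₀+mₖ₊₁)/dₖ₊₁⌋:
  k=1: m=38, d=38, a=2
  k=2: m=38, d=1, a=76
d=1 and a=2a₀=76 at k=2, so the next step gives (m, d) = (38, 38) again — its k=1 value — and the period has length 2.

[38; 2, 76]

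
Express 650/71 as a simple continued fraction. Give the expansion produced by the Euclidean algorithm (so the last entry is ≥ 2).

650 = 9·71 + 11
71 = 6·11 + 5
11 = 2·5 + 1
5 = 5·1 + 0  (stop)
So 650/71 = [9; 6, 2, 5].

[9; 6, 2, 5]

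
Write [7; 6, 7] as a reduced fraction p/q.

Using pₖ = aₖpₖ₋₁ + pₖ₋₂ and qₖ = aₖqₖ₋₁ + qₖ₋₂:
  k=0: a=7, p=7, q=1
  k=1: a=6, p=43, q=6
  k=2: a=7, p=308, q=43

308/43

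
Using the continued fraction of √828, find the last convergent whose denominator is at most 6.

√828 = [28; 1, 3, 2, 3, 1, 56, …] (period length 6).
Convergents:
  p_0/q_0 = 28/1
  p_1/q_1 = 29/1
  p_2/q_2 = 115/4
  p_3/q_3 = 259/9
q_2 = 4 ≤ 6 < 9 = q_3, so the answer is 115/4.

115/4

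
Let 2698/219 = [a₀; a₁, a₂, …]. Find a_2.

7

2698 = 12·219 + 70   →  a_0 = 12
219 = 3·70 + 9   →  a_1 = 3
70 = 7·9 + 7   →  a_2 = 7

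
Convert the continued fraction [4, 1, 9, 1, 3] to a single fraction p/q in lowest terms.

211/43

Using pₖ = aₖpₖ₋₁ + pₖ₋₂ and qₖ = aₖqₖ₋₁ + qₖ₋₂:
  k=0: a=4, p=4, q=1
  k=1: a=1, p=5, q=1
  k=2: a=9, p=49, q=10
  k=3: a=1, p=54, q=11
  k=4: a=3, p=211, q=43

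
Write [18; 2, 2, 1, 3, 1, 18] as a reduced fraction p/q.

11423/620

Fold from the inside: start with 18/1.
  1 + 1/18 = 19/18
  3 + 18/19 = 75/19
  1 + 19/75 = 94/75
  2 + 75/94 = 263/94
  2 + 94/263 = 620/263
  18 + 263/620 = 11423/620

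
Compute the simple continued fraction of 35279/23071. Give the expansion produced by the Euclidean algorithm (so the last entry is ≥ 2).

35279 = 1*23071 + 12208
23071 = 1*12208 + 10863
12208 = 1*10863 + 1345
10863 = 8*1345 + 103
1345 = 13*103 + 6
103 = 17*6 + 1
6 = 6*1 + 0  (stop)
So 35279/23071 = [1; 1, 1, 8, 13, 17, 6].

[1; 1, 1, 8, 13, 17, 6]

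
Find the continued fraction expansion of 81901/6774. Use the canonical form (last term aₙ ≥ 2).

81901 = 12*6774 + 613
6774 = 11*613 + 31
613 = 19*31 + 24
31 = 1*24 + 7
24 = 3*7 + 3
7 = 2*3 + 1
3 = 3*1 + 0  (stop)
So 81901/6774 = [12; 11, 19, 1, 3, 2, 3].

[12; 11, 19, 1, 3, 2, 3]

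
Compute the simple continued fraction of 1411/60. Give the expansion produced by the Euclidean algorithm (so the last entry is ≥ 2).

[23; 1, 1, 14, 2]

1411 = 23·60 + 31
60 = 1·31 + 29
31 = 1·29 + 2
29 = 14·2 + 1
2 = 2·1 + 0  (stop)
So 1411/60 = [23; 1, 1, 14, 2].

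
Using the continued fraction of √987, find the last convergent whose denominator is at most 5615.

√987 = [31; 2, 2, 2, 62, …] (period length 4).
Convergents:
  p_0/q_0 = 31/1
  p_1/q_1 = 63/2
  p_2/q_2 = 157/5
  p_3/q_3 = 377/12
  p_4/q_4 = 23531/749
  p_5/q_5 = 47439/1510
  p_6/q_6 = 118409/3769
  p_7/q_7 = 284257/9048
q_6 = 3769 ≤ 5615 < 9048 = q_7, so the answer is 118409/3769.

118409/3769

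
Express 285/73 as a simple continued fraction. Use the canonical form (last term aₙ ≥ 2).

285 = 3×73 + 66
73 = 1×66 + 7
66 = 9×7 + 3
7 = 2×3 + 1
3 = 3×1 + 0  (stop)
So 285/73 = [3; 1, 9, 2, 3].

[3; 1, 9, 2, 3]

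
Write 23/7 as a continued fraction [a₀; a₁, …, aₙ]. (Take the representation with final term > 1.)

[3; 3, 2]

23 = 3×7 + 2
7 = 3×2 + 1
2 = 2×1 + 0  (stop)
So 23/7 = [3; 3, 2].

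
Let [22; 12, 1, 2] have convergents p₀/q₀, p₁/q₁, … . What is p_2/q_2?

Using pₖ = aₖpₖ₋₁ + pₖ₋₂, qₖ = aₖqₖ₋₁ + qₖ₋₂ (with p₋₁=1, p₋₂=0, q₋₁=0, q₋₂=1):
  k=0: a=22, p=22, q=1
  k=1: a=12, p=265, q=12
  k=2: a=1, p=287, q=13

287/13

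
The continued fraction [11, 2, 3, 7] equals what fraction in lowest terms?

583/51

Using pₖ = aₖpₖ₋₁ + pₖ₋₂ and qₖ = aₖqₖ₋₁ + qₖ₋₂:
  k=0: a=11, p=11, q=1
  k=1: a=2, p=23, q=2
  k=2: a=3, p=80, q=7
  k=3: a=7, p=583, q=51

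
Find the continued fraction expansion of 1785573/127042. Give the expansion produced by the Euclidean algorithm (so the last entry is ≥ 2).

[14; 18, 5, 3, 11, 2, 18]

1785573 = 14*127042 + 6985
127042 = 18*6985 + 1312
6985 = 5*1312 + 425
1312 = 3*425 + 37
425 = 11*37 + 18
37 = 2*18 + 1
18 = 18*1 + 0  (stop)
So 1785573/127042 = [14; 18, 5, 3, 11, 2, 18].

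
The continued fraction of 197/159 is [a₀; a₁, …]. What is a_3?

2

197 = 1·159 + 38   →  a_0 = 1
159 = 4·38 + 7   →  a_1 = 4
38 = 5·7 + 3   →  a_2 = 5
7 = 2·3 + 1   →  a_3 = 2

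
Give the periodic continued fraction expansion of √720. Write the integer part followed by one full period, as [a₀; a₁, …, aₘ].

a₀ = ⌊√720⌋ = 26.
With m₀=0, d₀=1 and mₖ₊₁ = dₖaₖ − mₖ, dₖ₊₁ = (n − mₖ₊₁²)/dₖ, aₖ₊₁ = ⌊(a₀+mₖ₊₁)/dₖ₊₁⌋:
  k=1: m=26, d=44, a=1
  k=2: m=18, d=9, a=4
  k=3: m=18, d=44, a=1
  k=4: m=26, d=1, a=52
d=1 and a=2a₀=52 at k=4, so the next step gives (m, d) = (26, 44) again — its k=1 value — and the period has length 4.

[26; 1, 4, 1, 52]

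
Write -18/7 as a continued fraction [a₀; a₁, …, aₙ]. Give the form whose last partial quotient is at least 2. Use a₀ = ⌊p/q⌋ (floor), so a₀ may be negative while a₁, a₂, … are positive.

-18 = -3×7 + 3
7 = 2×3 + 1
3 = 3×1 + 0  (stop)
So -18/7 = [-3; 2, 3].

[-3; 2, 3]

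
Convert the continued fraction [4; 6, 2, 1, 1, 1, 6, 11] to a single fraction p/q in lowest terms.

15667/3769

Using pₖ = aₖpₖ₋₁ + pₖ₋₂ and qₖ = aₖqₖ₋₁ + qₖ₋₂:
  k=0: a=4, p=4, q=1
  k=1: a=6, p=25, q=6
  k=2: a=2, p=54, q=13
  k=3: a=1, p=79, q=19
  k=4: a=1, p=133, q=32
  k=5: a=1, p=212, q=51
  k=6: a=6, p=1405, q=338
  k=7: a=11, p=15667, q=3769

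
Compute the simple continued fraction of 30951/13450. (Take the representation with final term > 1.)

[2; 3, 3, 8, 9, 2, 2, 3]

30951 = 2×13450 + 4051
13450 = 3×4051 + 1297
4051 = 3×1297 + 160
1297 = 8×160 + 17
160 = 9×17 + 7
17 = 2×7 + 3
7 = 2×3 + 1
3 = 3×1 + 0  (stop)
So 30951/13450 = [2; 3, 3, 8, 9, 2, 2, 3].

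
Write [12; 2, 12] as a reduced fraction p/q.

312/25

Fold from the inside: start with 12/1.
  2 + 1/12 = 25/12
  12 + 12/25 = 312/25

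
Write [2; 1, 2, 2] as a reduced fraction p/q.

Using pₖ = aₖpₖ₋₁ + pₖ₋₂ and qₖ = aₖqₖ₋₁ + qₖ₋₂:
  k=0: a=2, p=2, q=1
  k=1: a=1, p=3, q=1
  k=2: a=2, p=8, q=3
  k=3: a=2, p=19, q=7

19/7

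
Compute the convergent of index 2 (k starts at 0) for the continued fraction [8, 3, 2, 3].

Using pₖ = aₖpₖ₋₁ + pₖ₋₂, qₖ = aₖqₖ₋₁ + qₖ₋₂ (with p₋₁=1, p₋₂=0, q₋₁=0, q₋₂=1):
  k=0: a=8, p=8, q=1
  k=1: a=3, p=25, q=3
  k=2: a=2, p=58, q=7

58/7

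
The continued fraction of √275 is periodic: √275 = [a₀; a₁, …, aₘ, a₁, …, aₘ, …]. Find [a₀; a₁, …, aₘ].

a₀ = ⌊√275⌋ = 16.
With m₀=0, d₀=1 and mₖ₊₁ = dₖaₖ − mₖ, dₖ₊₁ = (n − mₖ₊₁²)/dₖ, aₖ₊₁ = ⌊(a₀+mₖ₊₁)/dₖ₊₁⌋:
  k=1: m=16, d=19, a=1
  k=2: m=3, d=14, a=1
  k=3: m=11, d=11, a=2
  k=4: m=11, d=14, a=1
  k=5: m=3, d=19, a=1
  k=6: m=16, d=1, a=32
d=1 and a=2a₀=32 at k=6, so the next step gives (m, d) = (16, 19) again — its k=1 value — and the period has length 6.

[16; 1, 1, 2, 1, 1, 32]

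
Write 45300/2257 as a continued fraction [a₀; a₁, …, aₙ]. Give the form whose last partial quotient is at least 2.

[20; 14, 9, 2, 2, 3]

45300 = 20×2257 + 160
2257 = 14×160 + 17
160 = 9×17 + 7
17 = 2×7 + 3
7 = 2×3 + 1
3 = 3×1 + 0  (stop)
So 45300/2257 = [20; 14, 9, 2, 2, 3].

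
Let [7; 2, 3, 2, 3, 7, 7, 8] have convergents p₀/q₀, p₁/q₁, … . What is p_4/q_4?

Using pₖ = aₖpₖ₋₁ + pₖ₋₂, qₖ = aₖqₖ₋₁ + qₖ₋₂ (with p₋₁=1, p₋₂=0, q₋₁=0, q₋₂=1):
  k=0: a=7, p=7, q=1
  k=1: a=2, p=15, q=2
  k=2: a=3, p=52, q=7
  k=3: a=2, p=119, q=16
  k=4: a=3, p=409, q=55

409/55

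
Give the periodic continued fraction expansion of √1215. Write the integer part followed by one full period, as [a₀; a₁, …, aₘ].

a₀ = ⌊√1215⌋ = 34.
With m₀=0, d₀=1 and mₖ₊₁ = dₖaₖ − mₖ, dₖ₊₁ = (n − mₖ₊₁²)/dₖ, aₖ₊₁ = ⌊(a₀+mₖ₊₁)/dₖ₊₁⌋:
  k=1: m=34, d=59, a=1
  k=2: m=25, d=10, a=5
  k=3: m=25, d=59, a=1
  k=4: m=34, d=1, a=68
d=1 and a=2a₀=68 at k=4, so the next step gives (m, d) = (34, 59) again — its k=1 value — and the period has length 4.

[34; 1, 5, 1, 68]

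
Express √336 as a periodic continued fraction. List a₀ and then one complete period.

a₀ = ⌊√336⌋ = 18.
With m₀=0, d₀=1 and mₖ₊₁ = dₖaₖ − mₖ, dₖ₊₁ = (n − mₖ₊₁²)/dₖ, aₖ₊₁ = ⌊(a₀+mₖ₊₁)/dₖ₊₁⌋:
  k=1: m=18, d=12, a=3
  k=2: m=18, d=1, a=36
d=1 and a=2a₀=36 at k=2, so the next step gives (m, d) = (18, 12) again — its k=1 value — and the period has length 2.

[18; 3, 36]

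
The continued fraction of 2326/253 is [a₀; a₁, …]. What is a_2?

6

2326 = 9·253 + 49   →  a_0 = 9
253 = 5·49 + 8   →  a_1 = 5
49 = 6·8 + 1   →  a_2 = 6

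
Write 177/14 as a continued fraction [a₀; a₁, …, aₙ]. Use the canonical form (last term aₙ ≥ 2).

[12; 1, 1, 1, 4]

177 = 12·14 + 9
14 = 1·9 + 5
9 = 1·5 + 4
5 = 1·4 + 1
4 = 4·1 + 0  (stop)
So 177/14 = [12; 1, 1, 1, 4].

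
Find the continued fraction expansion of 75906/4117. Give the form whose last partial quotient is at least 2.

[18; 2, 3, 2, 13, 9, 2]

75906 = 18×4117 + 1800
4117 = 2×1800 + 517
1800 = 3×517 + 249
517 = 2×249 + 19
249 = 13×19 + 2
19 = 9×2 + 1
2 = 2×1 + 0  (stop)
So 75906/4117 = [18; 2, 3, 2, 13, 9, 2].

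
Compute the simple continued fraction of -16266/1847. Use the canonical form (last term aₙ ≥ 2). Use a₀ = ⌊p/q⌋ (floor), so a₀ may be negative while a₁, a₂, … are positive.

[-9; 5, 5, 1, 3, 7, 2]

-16266 = -9·1847 + 357
1847 = 5·357 + 62
357 = 5·62 + 47
62 = 1·47 + 15
47 = 3·15 + 2
15 = 7·2 + 1
2 = 2·1 + 0  (stop)
So -16266/1847 = [-9; 5, 5, 1, 3, 7, 2].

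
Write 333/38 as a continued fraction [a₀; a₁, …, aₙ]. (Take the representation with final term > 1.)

333 = 8*38 + 29
38 = 1*29 + 9
29 = 3*9 + 2
9 = 4*2 + 1
2 = 2*1 + 0  (stop)
So 333/38 = [8; 1, 3, 4, 2].

[8; 1, 3, 4, 2]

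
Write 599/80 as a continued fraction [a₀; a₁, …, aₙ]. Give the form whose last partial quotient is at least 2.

599 = 7*80 + 39
80 = 2*39 + 2
39 = 19*2 + 1
2 = 2*1 + 0  (stop)
So 599/80 = [7; 2, 19, 2].

[7; 2, 19, 2]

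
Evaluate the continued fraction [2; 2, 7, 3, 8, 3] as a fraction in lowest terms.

3011/1220

Fold from the inside: start with 3/1.
  8 + 1/3 = 25/3
  3 + 3/25 = 78/25
  7 + 25/78 = 571/78
  2 + 78/571 = 1220/571
  2 + 571/1220 = 3011/1220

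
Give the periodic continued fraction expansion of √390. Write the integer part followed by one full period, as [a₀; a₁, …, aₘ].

[19; 1, 2, 1, 38]

a₀ = ⌊√390⌋ = 19.
With m₀=0, d₀=1 and mₖ₊₁ = dₖaₖ − mₖ, dₖ₊₁ = (n − mₖ₊₁²)/dₖ, aₖ₊₁ = ⌊(a₀+mₖ₊₁)/dₖ₊₁⌋:
  k=1: m=19, d=29, a=1
  k=2: m=10, d=10, a=2
  k=3: m=10, d=29, a=1
  k=4: m=19, d=1, a=38
d=1 and a=2a₀=38 at k=4, so the next step gives (m, d) = (19, 29) again — its k=1 value — and the period has length 4.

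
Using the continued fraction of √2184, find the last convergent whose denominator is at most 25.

√2184 = [46; 1, 2, 1, 2, 1, 92, …] (period length 6).
Convergents:
  p_0/q_0 = 46/1
  p_1/q_1 = 47/1
  p_2/q_2 = 140/3
  p_3/q_3 = 187/4
  p_4/q_4 = 514/11
  p_5/q_5 = 701/15
  p_6/q_6 = 65006/1391
q_5 = 15 ≤ 25 < 1391 = q_6, so the answer is 701/15.

701/15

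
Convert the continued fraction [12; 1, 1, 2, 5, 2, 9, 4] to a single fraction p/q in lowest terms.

28851/2291

Using pₖ = aₖpₖ₋₁ + pₖ₋₂ and qₖ = aₖqₖ₋₁ + qₖ₋₂:
  k=0: a=12, p=12, q=1
  k=1: a=1, p=13, q=1
  k=2: a=1, p=25, q=2
  k=3: a=2, p=63, q=5
  k=4: a=5, p=340, q=27
  k=5: a=2, p=743, q=59
  k=6: a=9, p=7027, q=558
  k=7: a=4, p=28851, q=2291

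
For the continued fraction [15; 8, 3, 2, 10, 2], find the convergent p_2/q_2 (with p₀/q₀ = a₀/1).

Using pₖ = aₖpₖ₋₁ + pₖ₋₂, qₖ = aₖqₖ₋₁ + qₖ₋₂ (with p₋₁=1, p₋₂=0, q₋₁=0, q₋₂=1):
  k=0: a=15, p=15, q=1
  k=1: a=8, p=121, q=8
  k=2: a=3, p=378, q=25

378/25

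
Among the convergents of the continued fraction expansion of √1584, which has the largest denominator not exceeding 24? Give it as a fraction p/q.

199/5

√1584 = [39; 1, 3, 1, 78, …] (period length 4).
Convergents:
  p_0/q_0 = 39/1
  p_1/q_1 = 40/1
  p_2/q_2 = 159/4
  p_3/q_3 = 199/5
  p_4/q_4 = 15681/394
q_3 = 5 ≤ 24 < 394 = q_4, so the answer is 199/5.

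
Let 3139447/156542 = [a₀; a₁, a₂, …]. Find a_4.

15

3139447 = 20·156542 + 8607   →  a_0 = 20
156542 = 18·8607 + 1616   →  a_1 = 18
8607 = 5·1616 + 527   →  a_2 = 5
1616 = 3·527 + 35   →  a_3 = 3
527 = 15·35 + 2   →  a_4 = 15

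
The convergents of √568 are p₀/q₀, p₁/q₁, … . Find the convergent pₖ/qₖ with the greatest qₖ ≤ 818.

6840/287

√568 = [23; 1, 4, 1, 46, …] (period length 4).
Convergents:
  p_0/q_0 = 23/1
  p_1/q_1 = 24/1
  p_2/q_2 = 119/5
  p_3/q_3 = 143/6
  p_4/q_4 = 6697/281
  p_5/q_5 = 6840/287
  p_6/q_6 = 34057/1429
q_5 = 287 ≤ 818 < 1429 = q_6, so the answer is 6840/287.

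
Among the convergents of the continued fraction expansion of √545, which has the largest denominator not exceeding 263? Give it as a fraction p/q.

1961/84

√545 = [23; 2, 1, 8, 1, 2, 46, …] (period length 6).
Convergents:
  p_0/q_0 = 23/1
  p_1/q_1 = 47/2
  p_2/q_2 = 70/3
  p_3/q_3 = 607/26
  p_4/q_4 = 677/29
  p_5/q_5 = 1961/84
  p_6/q_6 = 90883/3893
q_5 = 84 ≤ 263 < 3893 = q_6, so the answer is 1961/84.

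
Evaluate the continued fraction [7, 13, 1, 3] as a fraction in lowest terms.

389/55

Using pₖ = aₖpₖ₋₁ + pₖ₋₂ and qₖ = aₖqₖ₋₁ + qₖ₋₂:
  k=0: a=7, p=7, q=1
  k=1: a=13, p=92, q=13
  k=2: a=1, p=99, q=14
  k=3: a=3, p=389, q=55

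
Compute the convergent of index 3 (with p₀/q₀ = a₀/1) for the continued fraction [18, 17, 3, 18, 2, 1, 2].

17209/953

Using pₖ = aₖpₖ₋₁ + pₖ₋₂, qₖ = aₖqₖ₋₁ + qₖ₋₂ (with p₋₁=1, p₋₂=0, q₋₁=0, q₋₂=1):
  k=0: a=18, p=18, q=1
  k=1: a=17, p=307, q=17
  k=2: a=3, p=939, q=52
  k=3: a=18, p=17209, q=953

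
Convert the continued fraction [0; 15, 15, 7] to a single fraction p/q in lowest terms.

Fold from the inside: start with 7/1.
  15 + 1/7 = 106/7
  15 + 7/106 = 1597/106
  0 + 106/1597 = 106/1597

106/1597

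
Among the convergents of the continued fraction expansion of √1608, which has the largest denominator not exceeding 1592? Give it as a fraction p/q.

√1608 = [40; 10, 80, …] (period length 2).
Convergents:
  p_0/q_0 = 40/1
  p_1/q_1 = 401/10
  p_2/q_2 = 32120/801
  p_3/q_3 = 321601/8020
q_2 = 801 ≤ 1592 < 8020 = q_3, so the answer is 32120/801.

32120/801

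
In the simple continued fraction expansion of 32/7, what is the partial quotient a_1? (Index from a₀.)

1

32 = 4·7 + 4   →  a_0 = 4
7 = 1·4 + 3   →  a_1 = 1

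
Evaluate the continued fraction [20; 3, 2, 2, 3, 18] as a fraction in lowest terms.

21531/1061

Using pₖ = aₖpₖ₋₁ + pₖ₋₂ and qₖ = aₖqₖ₋₁ + qₖ₋₂:
  k=0: a=20, p=20, q=1
  k=1: a=3, p=61, q=3
  k=2: a=2, p=142, q=7
  k=3: a=2, p=345, q=17
  k=4: a=3, p=1177, q=58
  k=5: a=18, p=21531, q=1061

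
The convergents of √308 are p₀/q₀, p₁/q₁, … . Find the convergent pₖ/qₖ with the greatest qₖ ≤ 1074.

√308 = [17; 1, 1, 4, 1, 1, 34, …] (period length 6).
Convergents:
  p_0/q_0 = 17/1
  p_1/q_1 = 18/1
  p_2/q_2 = 35/2
  p_3/q_3 = 158/9
  p_4/q_4 = 193/11
  p_5/q_5 = 351/20
  p_6/q_6 = 12127/691
  p_7/q_7 = 12478/711
  p_8/q_8 = 24605/1402
q_7 = 711 ≤ 1074 < 1402 = q_8, so the answer is 12478/711.

12478/711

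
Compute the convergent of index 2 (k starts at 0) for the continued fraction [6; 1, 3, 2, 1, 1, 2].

27/4

Using pₖ = aₖpₖ₋₁ + pₖ₋₂, qₖ = aₖqₖ₋₁ + qₖ₋₂ (with p₋₁=1, p₋₂=0, q₋₁=0, q₋₂=1):
  k=0: a=6, p=6, q=1
  k=1: a=1, p=7, q=1
  k=2: a=3, p=27, q=4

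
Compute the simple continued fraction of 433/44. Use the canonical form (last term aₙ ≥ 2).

[9; 1, 5, 3, 2]

433 = 9×44 + 37
44 = 1×37 + 7
37 = 5×7 + 2
7 = 3×2 + 1
2 = 2×1 + 0  (stop)
So 433/44 = [9; 1, 5, 3, 2].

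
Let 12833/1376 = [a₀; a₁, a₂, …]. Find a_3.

2

12833 = 9·1376 + 449   →  a_0 = 9
1376 = 3·449 + 29   →  a_1 = 3
449 = 15·29 + 14   →  a_2 = 15
29 = 2·14 + 1   →  a_3 = 2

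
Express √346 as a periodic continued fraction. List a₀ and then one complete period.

[18; 1, 1, 1, 1, 36]

a₀ = ⌊√346⌋ = 18.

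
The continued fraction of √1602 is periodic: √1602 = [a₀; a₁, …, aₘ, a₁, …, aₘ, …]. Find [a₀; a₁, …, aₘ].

a₀ = ⌊√1602⌋ = 40.

[40; 40, 80]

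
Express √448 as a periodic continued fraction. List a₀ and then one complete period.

[21; 6, 42]

a₀ = ⌊√448⌋ = 21.
With m₀=0, d₀=1 and mₖ₊₁ = dₖaₖ − mₖ, dₖ₊₁ = (n − mₖ₊₁²)/dₖ, aₖ₊₁ = ⌊(a₀+mₖ₊₁)/dₖ₊₁⌋:
  k=1: m=21, d=7, a=6
  k=2: m=21, d=1, a=42
d=1 and a=2a₀=42 at k=2, so the next step gives (m, d) = (21, 7) again — its k=1 value — and the period has length 2.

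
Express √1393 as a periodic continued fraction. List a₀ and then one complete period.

a₀ = ⌊√1393⌋ = 37.

[37; 3, 10, 3, 74]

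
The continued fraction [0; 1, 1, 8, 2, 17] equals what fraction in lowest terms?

Fold from the inside: start with 17/1.
  2 + 1/17 = 35/17
  8 + 17/35 = 297/35
  1 + 35/297 = 332/297
  1 + 297/332 = 629/332
  0 + 332/629 = 332/629

332/629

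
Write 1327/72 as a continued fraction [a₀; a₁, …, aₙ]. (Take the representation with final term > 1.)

1327 = 18·72 + 31
72 = 2·31 + 10
31 = 3·10 + 1
10 = 10·1 + 0  (stop)
So 1327/72 = [18; 2, 3, 10].

[18; 2, 3, 10]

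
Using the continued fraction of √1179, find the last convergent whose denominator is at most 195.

√1179 = [34; 2, 1, 33, 1, 2, 68, …] (period length 6).
Convergents:
  p_0/q_0 = 34/1
  p_1/q_1 = 69/2
  p_2/q_2 = 103/3
  p_3/q_3 = 3468/101
  p_4/q_4 = 3571/104
  p_5/q_5 = 10610/309
q_4 = 104 ≤ 195 < 309 = q_5, so the answer is 3571/104.

3571/104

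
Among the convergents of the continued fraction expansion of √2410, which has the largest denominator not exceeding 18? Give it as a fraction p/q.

540/11

√2410 = [49; 10, 1, 8, 1, 10, 98, …] (period length 6).
Convergents:
  p_0/q_0 = 49/1
  p_1/q_1 = 491/10
  p_2/q_2 = 540/11
  p_3/q_3 = 4811/98
q_2 = 11 ≤ 18 < 98 = q_3, so the answer is 540/11.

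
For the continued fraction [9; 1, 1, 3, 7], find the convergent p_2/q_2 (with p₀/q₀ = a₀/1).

Using pₖ = aₖpₖ₋₁ + pₖ₋₂, qₖ = aₖqₖ₋₁ + qₖ₋₂ (with p₋₁=1, p₋₂=0, q₋₁=0, q₋₂=1):
  k=0: a=9, p=9, q=1
  k=1: a=1, p=10, q=1
  k=2: a=1, p=19, q=2

19/2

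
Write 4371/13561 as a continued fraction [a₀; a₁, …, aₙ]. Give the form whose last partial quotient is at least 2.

4371 = 0*13561 + 4371
13561 = 3*4371 + 448
4371 = 9*448 + 339
448 = 1*339 + 109
339 = 3*109 + 12
109 = 9*12 + 1
12 = 12*1 + 0  (stop)
So 4371/13561 = [0; 3, 9, 1, 3, 9, 12].

[0; 3, 9, 1, 3, 9, 12]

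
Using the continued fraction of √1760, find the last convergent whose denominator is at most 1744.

73081/1742

√1760 = [41; 1, 19, 1, 82, …] (period length 4).
Convergents:
  p_0/q_0 = 41/1
  p_1/q_1 = 42/1
  p_2/q_2 = 839/20
  p_3/q_3 = 881/21
  p_4/q_4 = 73081/1742
  p_5/q_5 = 73962/1763
q_4 = 1742 ≤ 1744 < 1763 = q_5, so the answer is 73081/1742.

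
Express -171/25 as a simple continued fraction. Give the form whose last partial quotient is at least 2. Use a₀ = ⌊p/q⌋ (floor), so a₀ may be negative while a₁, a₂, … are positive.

[-7; 6, 4]

-171 = -7·25 + 4
25 = 6·4 + 1
4 = 4·1 + 0  (stop)
So -171/25 = [-7; 6, 4].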